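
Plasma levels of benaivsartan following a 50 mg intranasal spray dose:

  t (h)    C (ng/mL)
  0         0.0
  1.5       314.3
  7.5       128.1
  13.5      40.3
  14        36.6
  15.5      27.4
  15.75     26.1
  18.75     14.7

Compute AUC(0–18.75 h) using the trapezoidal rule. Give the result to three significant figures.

Trapezoidal AUC_0→18.75:
  [0→1.5]: (0.0+314.3)/2 × 1.5 = 235.725
  [1.5→7.5]: (314.3+128.1)/2 × 6 = 1327.2
  [7.5→13.5]: (128.1+40.3)/2 × 6 = 505.2
  [13.5→14]: (40.3+36.6)/2 × 0.5 = 19.225
  [14→15.5]: (36.6+27.4)/2 × 1.5 = 48.0
  [15.5→15.75]: (27.4+26.1)/2 × 0.25 = 6.6875
  [15.75→18.75]: (26.1+14.7)/2 × 3 = 61.2
  Sum = 2203.2375 ng/mL·h

AUC = 2200 ng/mL·h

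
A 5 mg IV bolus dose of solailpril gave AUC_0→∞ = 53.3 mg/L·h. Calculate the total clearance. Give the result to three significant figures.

CL = Dose_iv / AUC_0→∞
   = 5 / 53.3 = 0.0938086 L/h

CL = 0.0938 L/h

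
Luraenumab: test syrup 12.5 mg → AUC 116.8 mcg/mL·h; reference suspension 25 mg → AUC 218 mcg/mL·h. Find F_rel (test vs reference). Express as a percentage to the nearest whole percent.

F_rel = (AUC_test/D_test) / (AUC_ref/D_ref)
      = (116.8/12.5) / (218/25)
      = 9.344 / 8.72 = 1.0716 = 107.16%

F_rel = 107%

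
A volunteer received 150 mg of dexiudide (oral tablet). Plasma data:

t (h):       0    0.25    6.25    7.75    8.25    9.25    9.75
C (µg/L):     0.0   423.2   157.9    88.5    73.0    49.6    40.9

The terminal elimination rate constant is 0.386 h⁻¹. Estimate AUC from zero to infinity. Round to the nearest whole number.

Trapezoidal AUC_0→9.75:
  [0→0.25]: (0.0+423.2)/2 × 0.25 = 52.9
  [0.25→6.25]: (423.2+157.9)/2 × 6 = 1743.3
  [6.25→7.75]: (157.9+88.5)/2 × 1.5 = 184.8
  [7.75→8.25]: (88.5+73.0)/2 × 0.5 = 40.375
  [8.25→9.25]: (73.0+49.6)/2 × 1 = 61.3
  [9.25→9.75]: (49.6+40.9)/2 × 0.5 = 22.625
  Sum = 2105.3 µg/L·h
Extrapolated tail: C_last / k_e = 40.9 / 0.386 = 105.959
AUC_0→∞ = 2105.3 + 105.959 = 2211.259 µg/L·h

AUC = 2211 µg/L·h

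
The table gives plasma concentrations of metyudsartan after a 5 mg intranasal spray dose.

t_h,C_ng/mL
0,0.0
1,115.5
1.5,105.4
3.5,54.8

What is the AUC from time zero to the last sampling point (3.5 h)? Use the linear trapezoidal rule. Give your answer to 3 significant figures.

Trapezoidal AUC_0→3.5:
  [0→1]: (0.0+115.5)/2 × 1 = 57.75
  [1→1.5]: (115.5+105.4)/2 × 0.5 = 55.225
  [1.5→3.5]: (105.4+54.8)/2 × 2 = 160.2
  Sum = 273.175 ng/mL·h

AUC = 273 ng/mL·h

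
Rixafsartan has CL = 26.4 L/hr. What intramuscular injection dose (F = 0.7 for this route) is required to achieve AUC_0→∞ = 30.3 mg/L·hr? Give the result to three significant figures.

Dose = CL × AUC_0→∞ / F
     = 26.4 × 30.3 / 0.7 = 1142.74 mg

Dose = 1140 mg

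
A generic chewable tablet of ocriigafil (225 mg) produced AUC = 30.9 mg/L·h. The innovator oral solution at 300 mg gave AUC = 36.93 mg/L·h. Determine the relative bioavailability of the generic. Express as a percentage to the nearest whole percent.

F_rel = (AUC_test/D_test) / (AUC_ref/D_ref)
      = (30.9/225) / (36.93/300)
      = 0.137333 / 0.1231 = 1.1156 = 111.56%

F_rel = 112%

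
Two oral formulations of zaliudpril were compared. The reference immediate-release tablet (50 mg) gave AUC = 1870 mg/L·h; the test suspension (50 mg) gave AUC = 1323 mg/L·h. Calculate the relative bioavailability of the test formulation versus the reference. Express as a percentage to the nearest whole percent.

F_rel = 71%

F_rel = (AUC_test/D_test) / (AUC_ref/D_ref)
      = (1323/50) / (1870/50)
      = 26.46 / 37.4 = 0.7075 = 70.75%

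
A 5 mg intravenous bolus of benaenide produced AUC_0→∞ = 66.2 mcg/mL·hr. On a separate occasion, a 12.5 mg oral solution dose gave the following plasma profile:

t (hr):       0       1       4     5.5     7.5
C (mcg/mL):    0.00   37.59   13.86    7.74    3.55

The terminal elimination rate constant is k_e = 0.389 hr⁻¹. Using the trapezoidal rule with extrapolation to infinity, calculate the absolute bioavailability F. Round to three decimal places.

Trapezoidal AUC_0→7.5 (oral solution):
  [0→1]: (0.00+37.59)/2 × 1 = 18.795
  [1→4]: (37.59+13.86)/2 × 3 = 77.175
  [4→5.5]: (13.86+7.74)/2 × 1.5 = 16.2
  [5.5→7.5]: (7.74+3.55)/2 × 2 = 11.29
  Sum = 123.46 mcg/mL·hr
Tail: C_last/k_e = 3.55/0.389 = 9.126
AUC_0→∞ (oral solution) = 123.46 + 9.126 = 132.586 mcg/mL·hr
F = (AUC_ev/D_ev)/(AUC_iv/D_iv) = (132.586/12.5)/(66.2/5) = 10.60688/13.24 = 0.8011

F = 0.801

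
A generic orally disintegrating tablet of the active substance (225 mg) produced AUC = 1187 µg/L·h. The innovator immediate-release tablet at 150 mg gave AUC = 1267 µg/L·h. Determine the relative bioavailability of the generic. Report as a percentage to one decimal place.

F_rel = 62.5%

F_rel = (AUC_test/D_test) / (AUC_ref/D_ref)
      = (1187/225) / (1267/150)
      = 5.27556 / 8.44667 = 0.6246 = 62.46%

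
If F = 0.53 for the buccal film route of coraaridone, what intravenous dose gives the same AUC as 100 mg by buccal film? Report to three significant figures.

D_iv = 53.0 mg

Systemic exposure from an extravascular dose = F × D_ev, so the equivalent IV dose is F × D_ev.
D_iv = F × D_ev = 0.53 × 100 = 53 mg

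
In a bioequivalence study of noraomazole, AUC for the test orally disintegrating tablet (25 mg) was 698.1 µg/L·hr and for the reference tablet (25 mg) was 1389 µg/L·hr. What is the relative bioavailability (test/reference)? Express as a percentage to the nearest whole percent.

F_rel = (AUC_test/D_test) / (AUC_ref/D_ref)
      = (698.1/25) / (1389/25)
      = 27.924 / 55.56 = 0.5026 = 50.26%

F_rel = 50%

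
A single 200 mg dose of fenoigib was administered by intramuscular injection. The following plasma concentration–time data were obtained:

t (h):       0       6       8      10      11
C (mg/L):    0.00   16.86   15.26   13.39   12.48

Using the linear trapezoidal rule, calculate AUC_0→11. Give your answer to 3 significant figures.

Trapezoidal AUC_0→11:
  [0→6]: (0.00+16.86)/2 × 6 = 50.58
  [6→8]: (16.86+15.26)/2 × 2 = 32.12
  [8→10]: (15.26+13.39)/2 × 2 = 28.65
  [10→11]: (13.39+12.48)/2 × 1 = 12.935
  Sum = 124.285 mg/L·h

AUC = 124 mg/L·h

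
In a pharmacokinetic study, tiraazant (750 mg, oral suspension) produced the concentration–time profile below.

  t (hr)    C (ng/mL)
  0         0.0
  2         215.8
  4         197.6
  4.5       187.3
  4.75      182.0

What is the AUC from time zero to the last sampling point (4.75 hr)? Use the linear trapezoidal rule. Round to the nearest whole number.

AUC = 772 ng/mL·hr

Trapezoidal AUC_0→4.75:
  [0→2]: (0.0+215.8)/2 × 2 = 215.8
  [2→4]: (215.8+197.6)/2 × 2 = 413.4
  [4→4.5]: (197.6+187.3)/2 × 0.5 = 96.225
  [4.5→4.75]: (187.3+182.0)/2 × 0.25 = 46.1625
  Sum = 771.5875 ng/mL·hr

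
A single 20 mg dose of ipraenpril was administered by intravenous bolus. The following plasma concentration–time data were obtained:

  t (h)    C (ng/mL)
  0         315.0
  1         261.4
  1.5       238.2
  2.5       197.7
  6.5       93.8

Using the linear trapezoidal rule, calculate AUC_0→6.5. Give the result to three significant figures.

AUC = 1210 ng/mL·h

Trapezoidal AUC_0→6.5:
  [0→1]: (315.0+261.4)/2 × 1 = 288.2
  [1→1.5]: (261.4+238.2)/2 × 0.5 = 124.9
  [1.5→2.5]: (238.2+197.7)/2 × 1 = 217.95
  [2.5→6.5]: (197.7+93.8)/2 × 4 = 583.0
  Sum = 1214.05 ng/mL·h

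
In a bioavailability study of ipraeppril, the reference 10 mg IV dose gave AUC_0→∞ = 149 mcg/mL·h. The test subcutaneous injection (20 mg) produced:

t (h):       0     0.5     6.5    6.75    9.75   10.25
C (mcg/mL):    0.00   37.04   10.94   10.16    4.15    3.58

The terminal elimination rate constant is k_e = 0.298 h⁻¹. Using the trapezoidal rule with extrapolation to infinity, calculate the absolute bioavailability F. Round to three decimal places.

F = 0.642

Trapezoidal AUC_0→10.25 (subcutaneous injection):
  [0→0.5]: (0.00+37.04)/2 × 0.5 = 9.26
  [0.5→6.5]: (37.04+10.94)/2 × 6 = 143.94
  [6.5→6.75]: (10.94+10.16)/2 × 0.25 = 2.6375
  [6.75→9.75]: (10.16+4.15)/2 × 3 = 21.465
  [9.75→10.25]: (4.15+3.58)/2 × 0.5 = 1.9325
  Sum = 179.235 mcg/mL·h
Tail: C_last/k_e = 3.58/0.298 = 12.013
AUC_0→∞ (subcutaneous injection) = 179.235 + 12.013 = 191.248 mcg/mL·h
F = (AUC_ev/D_ev)/(AUC_iv/D_iv) = (191.248/20)/(149/10) = 9.5624/14.9 = 0.6418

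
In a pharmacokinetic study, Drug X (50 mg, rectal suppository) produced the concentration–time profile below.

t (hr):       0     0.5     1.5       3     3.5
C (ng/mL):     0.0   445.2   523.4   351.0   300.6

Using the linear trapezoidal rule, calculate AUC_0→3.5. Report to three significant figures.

AUC = 1410 ng/mL·hr

Trapezoidal AUC_0→3.5:
  [0→0.5]: (0.0+445.2)/2 × 0.5 = 111.3
  [0.5→1.5]: (445.2+523.4)/2 × 1 = 484.3
  [1.5→3]: (523.4+351.0)/2 × 1.5 = 655.8
  [3→3.5]: (351.0+300.6)/2 × 0.5 = 162.9
  Sum = 1414.3 ng/mL·hr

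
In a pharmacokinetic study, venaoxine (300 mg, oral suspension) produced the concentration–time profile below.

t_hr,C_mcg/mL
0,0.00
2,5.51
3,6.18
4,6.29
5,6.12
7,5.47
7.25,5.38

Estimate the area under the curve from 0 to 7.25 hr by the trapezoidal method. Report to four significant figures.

Trapezoidal AUC_0→7.25:
  [0→2]: (0.00+5.51)/2 × 2 = 5.51
  [2→3]: (5.51+6.18)/2 × 1 = 5.845
  [3→4]: (6.18+6.29)/2 × 1 = 6.235
  [4→5]: (6.29+6.12)/2 × 1 = 6.205
  [5→7]: (6.12+5.47)/2 × 2 = 11.59
  [7→7.25]: (5.47+5.38)/2 × 0.25 = 1.35625
  Sum = 36.74125 mcg/mL·hr

AUC = 36.74 mcg/mL·hr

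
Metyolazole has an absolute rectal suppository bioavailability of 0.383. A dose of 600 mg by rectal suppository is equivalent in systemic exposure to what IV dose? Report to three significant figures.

Systemic exposure from an extravascular dose = F × D_ev, so the equivalent IV dose is F × D_ev.
D_iv = F × D_ev = 0.383 × 600 = 229.8 mg

D_iv = 230 mg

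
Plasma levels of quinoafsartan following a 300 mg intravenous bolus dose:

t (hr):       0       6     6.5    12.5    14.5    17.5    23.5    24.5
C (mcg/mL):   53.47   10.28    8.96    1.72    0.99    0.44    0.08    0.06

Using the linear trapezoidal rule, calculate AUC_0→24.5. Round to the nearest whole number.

AUC = 235 mcg/mL·hr

Trapezoidal AUC_0→24.5:
  [0→6]: (53.47+10.28)/2 × 6 = 191.25
  [6→6.5]: (10.28+8.96)/2 × 0.5 = 4.81
  [6.5→12.5]: (8.96+1.72)/2 × 6 = 32.04
  [12.5→14.5]: (1.72+0.99)/2 × 2 = 2.71
  [14.5→17.5]: (0.99+0.44)/2 × 3 = 2.145
  [17.5→23.5]: (0.44+0.08)/2 × 6 = 1.56
  [23.5→24.5]: (0.08+0.06)/2 × 1 = 0.07
  Sum = 234.585 mcg/mL·hr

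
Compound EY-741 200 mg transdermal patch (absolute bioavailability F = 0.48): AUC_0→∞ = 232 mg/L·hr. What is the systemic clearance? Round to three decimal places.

CL = F × Dose / AUC_0→∞
   = 0.48 × 200 / 232 = 0.413793 L/hr

CL = 0.414 L/hr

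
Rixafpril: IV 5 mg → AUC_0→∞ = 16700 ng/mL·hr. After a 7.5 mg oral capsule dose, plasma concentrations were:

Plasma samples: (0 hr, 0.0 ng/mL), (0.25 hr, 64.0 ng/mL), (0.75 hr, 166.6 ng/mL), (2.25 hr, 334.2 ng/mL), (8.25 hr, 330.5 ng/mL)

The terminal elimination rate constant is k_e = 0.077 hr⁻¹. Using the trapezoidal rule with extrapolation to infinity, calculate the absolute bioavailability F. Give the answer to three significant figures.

F = 0.269

Trapezoidal AUC_0→8.25 (oral capsule):
  [0→0.25]: (0.0+64.0)/2 × 0.25 = 8.0
  [0.25→0.75]: (64.0+166.6)/2 × 0.5 = 57.65
  [0.75→2.25]: (166.6+334.2)/2 × 1.5 = 375.6
  [2.25→8.25]: (334.2+330.5)/2 × 6 = 1994.1
  Sum = 2435.35 ng/mL·hr
Tail: C_last/k_e = 330.5/0.077 = 4292.208
AUC_0→∞ (oral capsule) = 2435.35 + 4292.208 = 6727.558 ng/mL·hr
F = (AUC_ev/D_ev)/(AUC_iv/D_iv) = (6727.558/7.5)/(16700/5) = 897.008/3340 = 0.2686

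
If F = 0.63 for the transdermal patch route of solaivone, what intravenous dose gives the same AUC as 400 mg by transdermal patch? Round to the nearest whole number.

Systemic exposure from an extravascular dose = F × D_ev, so the equivalent IV dose is F × D_ev.
D_iv = F × D_ev = 0.63 × 400 = 252 mg

D_iv = 252 mg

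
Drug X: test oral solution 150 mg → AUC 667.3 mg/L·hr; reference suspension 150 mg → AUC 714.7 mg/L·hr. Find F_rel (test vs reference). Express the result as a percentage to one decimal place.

F_rel = 93.4%

F_rel = (AUC_test/D_test) / (AUC_ref/D_ref)
      = (667.3/150) / (714.7/150)
      = 4.44867 / 4.76467 = 0.9337 = 93.37%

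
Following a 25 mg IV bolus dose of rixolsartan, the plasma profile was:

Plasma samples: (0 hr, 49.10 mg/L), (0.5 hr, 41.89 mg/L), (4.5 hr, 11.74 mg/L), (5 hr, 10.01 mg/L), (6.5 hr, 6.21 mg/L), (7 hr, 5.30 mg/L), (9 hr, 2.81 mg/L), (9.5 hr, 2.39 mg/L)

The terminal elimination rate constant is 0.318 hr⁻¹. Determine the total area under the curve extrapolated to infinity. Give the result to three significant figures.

AUC = 167 mg/L·hr

Trapezoidal AUC_0→9.5:
  [0→0.5]: (49.10+41.89)/2 × 0.5 = 22.7475
  [0.5→4.5]: (41.89+11.74)/2 × 4 = 107.26
  [4.5→5]: (11.74+10.01)/2 × 0.5 = 5.4375
  [5→6.5]: (10.01+6.21)/2 × 1.5 = 12.165
  [6.5→7]: (6.21+5.30)/2 × 0.5 = 2.8775
  [7→9]: (5.30+2.81)/2 × 2 = 8.11
  [9→9.5]: (2.81+2.39)/2 × 0.5 = 1.3
  Sum = 159.8975 mg/L·hr
Extrapolated tail: C_last / k_e = 2.39 / 0.318 = 7.516
AUC_0→∞ = 159.8975 + 7.516 = 167.4135 mg/L·hr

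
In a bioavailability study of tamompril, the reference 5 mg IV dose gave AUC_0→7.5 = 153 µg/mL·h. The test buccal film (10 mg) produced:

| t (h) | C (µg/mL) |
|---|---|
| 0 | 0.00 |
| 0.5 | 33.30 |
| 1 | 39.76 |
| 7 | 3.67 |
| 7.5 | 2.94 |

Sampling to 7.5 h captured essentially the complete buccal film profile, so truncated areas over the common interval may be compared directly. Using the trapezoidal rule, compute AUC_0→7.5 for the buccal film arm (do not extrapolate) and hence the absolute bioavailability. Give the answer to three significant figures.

F = 0.518

Trapezoidal AUC_0→7.5 (buccal film):
  [0→0.5]: (0.00+33.30)/2 × 0.5 = 8.325
  [0.5→1]: (33.30+39.76)/2 × 0.5 = 18.265
  [1→7]: (39.76+3.67)/2 × 6 = 130.29
  [7→7.5]: (3.67+2.94)/2 × 0.5 = 1.6525
  Sum = 158.5325 µg/mL·h
F = (AUC_ev/D_ev)/(AUC_iv/D_iv) = (158.5325/10)/(153/5) = 15.85325/30.6 = 0.5181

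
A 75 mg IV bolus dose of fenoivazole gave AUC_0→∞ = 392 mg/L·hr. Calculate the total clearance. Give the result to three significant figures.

CL = 0.191 L/hr

CL = Dose_iv / AUC_0→∞
   = 75 / 392 = 0.191327 L/hr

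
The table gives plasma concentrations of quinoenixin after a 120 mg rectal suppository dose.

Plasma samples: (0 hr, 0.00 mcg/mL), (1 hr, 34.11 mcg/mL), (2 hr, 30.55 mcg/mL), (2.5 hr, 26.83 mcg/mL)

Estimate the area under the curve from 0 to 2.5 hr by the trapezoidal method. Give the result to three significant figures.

Trapezoidal AUC_0→2.5:
  [0→1]: (0.00+34.11)/2 × 1 = 17.055
  [1→2]: (34.11+30.55)/2 × 1 = 32.33
  [2→2.5]: (30.55+26.83)/2 × 0.5 = 14.345
  Sum = 63.73 mcg/mL·hr

AUC = 63.7 mcg/mL·hr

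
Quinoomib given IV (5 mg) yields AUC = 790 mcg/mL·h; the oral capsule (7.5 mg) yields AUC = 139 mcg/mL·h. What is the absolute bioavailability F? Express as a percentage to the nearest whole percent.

F = (AUC_ev / D_ev) / (AUC_iv / D_iv)
  = (139/7.5) / (790/5)
  = 18.5333 / 158 = 0.1173
  = 11.73%

F = 12%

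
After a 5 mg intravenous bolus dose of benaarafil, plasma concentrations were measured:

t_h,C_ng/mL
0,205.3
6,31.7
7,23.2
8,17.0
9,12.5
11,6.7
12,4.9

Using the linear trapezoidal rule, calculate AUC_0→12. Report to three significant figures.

AUC = 798 ng/mL·h

Trapezoidal AUC_0→12:
  [0→6]: (205.3+31.7)/2 × 6 = 711.0
  [6→7]: (31.7+23.2)/2 × 1 = 27.45
  [7→8]: (23.2+17.0)/2 × 1 = 20.1
  [8→9]: (17.0+12.5)/2 × 1 = 14.75
  [9→11]: (12.5+6.7)/2 × 2 = 19.2
  [11→12]: (6.7+4.9)/2 × 1 = 5.8
  Sum = 798.3 ng/mL·h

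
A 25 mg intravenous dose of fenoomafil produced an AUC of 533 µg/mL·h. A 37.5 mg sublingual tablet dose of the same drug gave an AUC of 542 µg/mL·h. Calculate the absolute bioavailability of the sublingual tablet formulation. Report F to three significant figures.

F = 0.678

F = (AUC_ev / D_ev) / (AUC_iv / D_iv)
  = (542/37.5) / (533/25)
  = 14.4533 / 21.32 = 0.6779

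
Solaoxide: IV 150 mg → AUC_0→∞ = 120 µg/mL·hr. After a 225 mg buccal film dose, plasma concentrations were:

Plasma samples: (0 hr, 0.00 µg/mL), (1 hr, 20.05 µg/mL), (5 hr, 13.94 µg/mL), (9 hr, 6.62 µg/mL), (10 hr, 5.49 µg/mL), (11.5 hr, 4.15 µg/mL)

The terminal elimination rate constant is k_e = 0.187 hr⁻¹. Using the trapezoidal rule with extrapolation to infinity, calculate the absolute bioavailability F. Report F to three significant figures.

F = 0.859

Trapezoidal AUC_0→11.5 (buccal film):
  [0→1]: (0.00+20.05)/2 × 1 = 10.025
  [1→5]: (20.05+13.94)/2 × 4 = 67.98
  [5→9]: (13.94+6.62)/2 × 4 = 41.12
  [9→10]: (6.62+5.49)/2 × 1 = 6.055
  [10→11.5]: (5.49+4.15)/2 × 1.5 = 7.23
  Sum = 132.41 µg/mL·hr
Tail: C_last/k_e = 4.15/0.187 = 22.193
AUC_0→∞ (buccal film) = 132.41 + 22.193 = 154.603 µg/mL·hr
F = (AUC_ev/D_ev)/(AUC_iv/D_iv) = (154.603/225)/(120/150) = 0.687124/0.8 = 0.8589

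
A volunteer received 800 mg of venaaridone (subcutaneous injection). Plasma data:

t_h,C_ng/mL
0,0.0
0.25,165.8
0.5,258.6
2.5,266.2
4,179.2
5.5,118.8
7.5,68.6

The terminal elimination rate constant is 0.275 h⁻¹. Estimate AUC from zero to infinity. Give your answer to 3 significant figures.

Trapezoidal AUC_0→7.5:
  [0→0.25]: (0.0+165.8)/2 × 0.25 = 20.725
  [0.25→0.5]: (165.8+258.6)/2 × 0.25 = 53.05
  [0.5→2.5]: (258.6+266.2)/2 × 2 = 524.8
  [2.5→4]: (266.2+179.2)/2 × 1.5 = 334.05
  [4→5.5]: (179.2+118.8)/2 × 1.5 = 223.5
  [5.5→7.5]: (118.8+68.6)/2 × 2 = 187.4
  Sum = 1343.525 ng/mL·h
Extrapolated tail: C_last / k_e = 68.6 / 0.275 = 249.455
AUC_0→∞ = 1343.525 + 249.455 = 1592.98 ng/mL·h

AUC = 1590 ng/mL·h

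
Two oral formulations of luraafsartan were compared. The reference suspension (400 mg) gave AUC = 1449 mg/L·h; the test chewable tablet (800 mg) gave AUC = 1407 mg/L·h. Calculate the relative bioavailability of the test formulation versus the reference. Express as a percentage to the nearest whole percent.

F_rel = 49%

F_rel = (AUC_test/D_test) / (AUC_ref/D_ref)
      = (1407/800) / (1449/400)
      = 1.75875 / 3.6225 = 0.4855 = 48.55%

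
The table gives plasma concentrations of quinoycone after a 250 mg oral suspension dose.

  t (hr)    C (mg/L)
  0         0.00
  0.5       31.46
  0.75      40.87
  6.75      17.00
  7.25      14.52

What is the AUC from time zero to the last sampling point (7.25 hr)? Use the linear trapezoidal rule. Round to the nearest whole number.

AUC = 198 mg/L·hr

Trapezoidal AUC_0→7.25:
  [0→0.5]: (0.00+31.46)/2 × 0.5 = 7.865
  [0.5→0.75]: (31.46+40.87)/2 × 0.25 = 9.04125
  [0.75→6.75]: (40.87+17.00)/2 × 6 = 173.61
  [6.75→7.25]: (17.00+14.52)/2 × 0.5 = 7.88
  Sum = 198.39625 mg/L·hr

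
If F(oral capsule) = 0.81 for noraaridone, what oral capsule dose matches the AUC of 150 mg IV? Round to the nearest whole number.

For equal systemic exposure: F × D_ev = D_iv
D_ev = D_iv / F = 150 / 0.81 = 185.185 mg

D_oral = 185 mg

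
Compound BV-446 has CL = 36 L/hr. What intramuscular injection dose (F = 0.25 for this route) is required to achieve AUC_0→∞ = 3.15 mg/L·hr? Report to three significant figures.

Dose = 454 mg

Dose = CL × AUC_0→∞ / F
     = 36 × 3.15 / 0.25 = 453.6 mg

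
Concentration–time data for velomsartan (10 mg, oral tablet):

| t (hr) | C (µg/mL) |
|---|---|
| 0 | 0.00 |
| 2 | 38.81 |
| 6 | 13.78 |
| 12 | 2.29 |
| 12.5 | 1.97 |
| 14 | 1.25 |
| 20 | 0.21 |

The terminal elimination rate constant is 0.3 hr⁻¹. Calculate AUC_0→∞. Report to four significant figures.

Trapezoidal AUC_0→20:
  [0→2]: (0.00+38.81)/2 × 2 = 38.81
  [2→6]: (38.81+13.78)/2 × 4 = 105.18
  [6→12]: (13.78+2.29)/2 × 6 = 48.21
  [12→12.5]: (2.29+1.97)/2 × 0.5 = 1.065
  [12.5→14]: (1.97+1.25)/2 × 1.5 = 2.415
  [14→20]: (1.25+0.21)/2 × 6 = 4.38
  Sum = 200.06 µg/mL·hr
Extrapolated tail: C_last / k_e = 0.21 / 0.3 = 0.700
AUC_0→∞ = 200.06 + 0.700 = 200.76 µg/mL·hr

AUC = 200.8 µg/mL·hr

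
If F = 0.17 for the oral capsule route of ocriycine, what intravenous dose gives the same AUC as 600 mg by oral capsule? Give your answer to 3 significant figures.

D_iv = 102 mg

Systemic exposure from an extravascular dose = F × D_ev, so the equivalent IV dose is F × D_ev.
D_iv = F × D_ev = 0.17 × 600 = 102 mg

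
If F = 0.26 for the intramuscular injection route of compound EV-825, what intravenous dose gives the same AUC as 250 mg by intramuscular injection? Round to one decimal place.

Systemic exposure from an extravascular dose = F × D_ev, so the equivalent IV dose is F × D_ev.
D_iv = F × D_ev = 0.26 × 250 = 65 mg

D_iv = 65.0 mg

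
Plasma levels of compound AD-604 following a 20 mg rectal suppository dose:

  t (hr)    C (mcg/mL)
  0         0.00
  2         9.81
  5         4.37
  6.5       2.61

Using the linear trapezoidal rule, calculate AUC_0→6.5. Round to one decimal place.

AUC = 36.3 mcg/mL·hr

Trapezoidal AUC_0→6.5:
  [0→2]: (0.00+9.81)/2 × 2 = 9.81
  [2→5]: (9.81+4.37)/2 × 3 = 21.27
  [5→6.5]: (4.37+2.61)/2 × 1.5 = 5.235
  Sum = 36.315 mcg/mL·hr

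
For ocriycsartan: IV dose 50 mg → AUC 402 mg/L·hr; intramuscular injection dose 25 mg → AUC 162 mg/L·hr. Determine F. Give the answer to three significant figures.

F = (AUC_ev / D_ev) / (AUC_iv / D_iv)
  = (162/25) / (402/50)
  = 6.48 / 8.04 = 0.8060

F = 0.806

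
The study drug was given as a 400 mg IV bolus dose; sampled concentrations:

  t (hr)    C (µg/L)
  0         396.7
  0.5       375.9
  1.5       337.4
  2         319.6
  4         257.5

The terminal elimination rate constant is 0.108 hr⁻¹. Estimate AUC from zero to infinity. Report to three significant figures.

Trapezoidal AUC_0→4:
  [0→0.5]: (396.7+375.9)/2 × 0.5 = 193.15
  [0.5→1.5]: (375.9+337.4)/2 × 1 = 356.65
  [1.5→2]: (337.4+319.6)/2 × 0.5 = 164.25
  [2→4]: (319.6+257.5)/2 × 2 = 577.1
  Sum = 1291.15 µg/L·hr
Extrapolated tail: C_last / k_e = 257.5 / 0.108 = 2384.259
AUC_0→∞ = 1291.15 + 2384.259 = 3675.409 µg/L·hr

AUC = 3680 µg/L·hr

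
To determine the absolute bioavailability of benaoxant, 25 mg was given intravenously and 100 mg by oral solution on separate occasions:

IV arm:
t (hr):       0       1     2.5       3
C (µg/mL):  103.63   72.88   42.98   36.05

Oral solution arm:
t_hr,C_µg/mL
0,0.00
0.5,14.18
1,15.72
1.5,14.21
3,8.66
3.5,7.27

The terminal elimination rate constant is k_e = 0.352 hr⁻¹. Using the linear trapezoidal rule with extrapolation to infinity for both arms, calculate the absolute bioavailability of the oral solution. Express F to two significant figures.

F = 0.051

Trapezoidal AUC_0→3 (IV):
  [0→1]: (103.63+72.88)/2 × 1 = 88.255
  [1→2.5]: (72.88+42.98)/2 × 1.5 = 86.895
  [2.5→3]: (42.98+36.05)/2 × 0.5 = 19.7575
  Sum = 194.9075 µg/mL·hr
IV tail: 36.05/0.352 = 102.415; AUC_iv,0→∞ = 194.9075 + 102.415 = 297.3225 µg/mL·hr
Trapezoidal AUC_0→3.5 (oral solution):
  [0→0.5]: (0.00+14.18)/2 × 0.5 = 3.545
  [0.5→1]: (14.18+15.72)/2 × 0.5 = 7.475
  [1→1.5]: (15.72+14.21)/2 × 0.5 = 7.4825
  [1.5→3]: (14.21+8.66)/2 × 1.5 = 17.1525
  [3→3.5]: (8.66+7.27)/2 × 0.5 = 3.9825
  Sum = 39.6375 µg/mL·hr
oral solution tail: 7.27/0.352 = 20.653; AUC_ev,0→∞ = 39.6375 + 20.653 = 60.2905 µg/mL·hr
F = (AUC_ev/D_ev)/(AUC_iv/D_iv) = (60.2905/100)/(297.3225/25) = 0.602905/11.8929 = 0.0507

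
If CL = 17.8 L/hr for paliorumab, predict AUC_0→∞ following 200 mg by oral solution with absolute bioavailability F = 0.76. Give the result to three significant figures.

AUC_0→∞ = F × Dose / CL
        = 0.76 × 200 / 17.8 = 8.53933 mg/L·hr

AUC = 8.54 mg/L·hr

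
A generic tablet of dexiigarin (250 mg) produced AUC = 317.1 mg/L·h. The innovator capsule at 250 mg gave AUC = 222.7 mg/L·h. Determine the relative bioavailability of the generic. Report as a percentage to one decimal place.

F_rel = (AUC_test/D_test) / (AUC_ref/D_ref)
      = (317.1/250) / (222.7/250)
      = 1.2684 / 0.8908 = 1.4239 = 142.39%

F_rel = 142.4%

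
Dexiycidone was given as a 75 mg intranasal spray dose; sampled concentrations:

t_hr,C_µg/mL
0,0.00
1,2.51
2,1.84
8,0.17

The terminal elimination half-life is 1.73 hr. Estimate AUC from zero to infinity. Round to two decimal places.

AUC = 9.88 µg/mL·hr

Trapezoidal AUC_0→8:
  [0→1]: (0.00+2.51)/2 × 1 = 1.255
  [1→2]: (2.51+1.84)/2 × 1 = 2.175
  [2→8]: (1.84+0.17)/2 × 6 = 6.03
  Sum = 9.46 µg/mL·hr
k_e = ln2 / t½ = 0.693147 / 1.73 = 0.4007 hr^-1
Extrapolated tail: C_last / k_e = 0.17 / 0.4007 = 0.424
AUC_0→∞ = 9.46 + 0.424 = 9.884 µg/mL·hr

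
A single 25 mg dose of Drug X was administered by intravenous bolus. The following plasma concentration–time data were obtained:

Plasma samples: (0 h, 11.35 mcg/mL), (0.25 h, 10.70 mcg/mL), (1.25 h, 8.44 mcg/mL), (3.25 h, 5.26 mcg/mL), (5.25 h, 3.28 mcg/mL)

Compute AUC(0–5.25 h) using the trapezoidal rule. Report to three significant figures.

Trapezoidal AUC_0→5.25:
  [0→0.25]: (11.35+10.70)/2 × 0.25 = 2.75625
  [0.25→1.25]: (10.70+8.44)/2 × 1 = 9.57
  [1.25→3.25]: (8.44+5.26)/2 × 2 = 13.7
  [3.25→5.25]: (5.26+3.28)/2 × 2 = 8.54
  Sum = 34.56625 mcg/mL·h

AUC = 34.6 mcg/mL·h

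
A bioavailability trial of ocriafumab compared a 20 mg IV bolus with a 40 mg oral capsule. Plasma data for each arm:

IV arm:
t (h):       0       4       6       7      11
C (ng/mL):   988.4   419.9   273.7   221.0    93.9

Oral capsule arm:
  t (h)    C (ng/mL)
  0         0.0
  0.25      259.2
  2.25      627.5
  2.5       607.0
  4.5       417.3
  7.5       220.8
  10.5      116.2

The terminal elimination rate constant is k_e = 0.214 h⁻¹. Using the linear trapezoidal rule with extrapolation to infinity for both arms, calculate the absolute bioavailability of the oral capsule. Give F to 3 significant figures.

F = 0.425

Trapezoidal AUC_0→11 (IV):
  [0→4]: (988.4+419.9)/2 × 4 = 2816.6
  [4→6]: (419.9+273.7)/2 × 2 = 693.6
  [6→7]: (273.7+221.0)/2 × 1 = 247.35
  [7→11]: (221.0+93.9)/2 × 4 = 629.8
  Sum = 4387.35 ng/mL·h
IV tail: 93.9/0.214 = 438.785; AUC_iv,0→∞ = 4387.35 + 438.785 = 4826.135 ng/mL·h
Trapezoidal AUC_0→10.5 (oral capsule):
  [0→0.25]: (0.0+259.2)/2 × 0.25 = 32.4
  [0.25→2.25]: (259.2+627.5)/2 × 2 = 886.7
  [2.25→2.5]: (627.5+607.0)/2 × 0.25 = 154.3125
  [2.5→4.5]: (607.0+417.3)/2 × 2 = 1024.3
  [4.5→7.5]: (417.3+220.8)/2 × 3 = 957.15
  [7.5→10.5]: (220.8+116.2)/2 × 3 = 505.5
  Sum = 3560.3625 ng/mL·h
oral capsule tail: 116.2/0.214 = 542.991; AUC_ev,0→∞ = 3560.3625 + 542.991 = 4103.3535 ng/mL·h
F = (AUC_ev/D_ev)/(AUC_iv/D_iv) = (4103.3535/40)/(4826.135/20) = 102.584/241.30675 = 0.4251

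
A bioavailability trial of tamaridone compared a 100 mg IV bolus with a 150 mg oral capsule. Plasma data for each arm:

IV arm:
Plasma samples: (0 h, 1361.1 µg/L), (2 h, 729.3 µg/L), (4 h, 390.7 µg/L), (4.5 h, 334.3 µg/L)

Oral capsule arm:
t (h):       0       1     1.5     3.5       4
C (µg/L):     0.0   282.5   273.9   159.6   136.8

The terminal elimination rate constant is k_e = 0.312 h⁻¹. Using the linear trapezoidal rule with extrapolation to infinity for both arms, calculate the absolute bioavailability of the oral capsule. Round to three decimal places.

Trapezoidal AUC_0→4.5 (IV):
  [0→2]: (1361.1+729.3)/2 × 2 = 2090.4
  [2→4]: (729.3+390.7)/2 × 2 = 1120.0
  [4→4.5]: (390.7+334.3)/2 × 0.5 = 181.25
  Sum = 3391.65 µg/L·h
IV tail: 334.3/0.312 = 1071.474; AUC_iv,0→∞ = 3391.65 + 1071.474 = 4463.124 µg/L·h
Trapezoidal AUC_0→4 (oral capsule):
  [0→1]: (0.0+282.5)/2 × 1 = 141.25
  [1→1.5]: (282.5+273.9)/2 × 0.5 = 139.1
  [1.5→3.5]: (273.9+159.6)/2 × 2 = 433.5
  [3.5→4]: (159.6+136.8)/2 × 0.5 = 74.1
  Sum = 787.95 µg/L·h
oral capsule tail: 136.8/0.312 = 438.462; AUC_ev,0→∞ = 787.95 + 438.462 = 1226.412 µg/L·h
F = (AUC_ev/D_ev)/(AUC_iv/D_iv) = (1226.412/150)/(4463.124/100) = 8.17608/44.63124 = 0.1832

F = 0.183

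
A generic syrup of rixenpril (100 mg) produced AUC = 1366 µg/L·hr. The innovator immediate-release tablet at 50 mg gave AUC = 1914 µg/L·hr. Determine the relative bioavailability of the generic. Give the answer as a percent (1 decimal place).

F_rel = 35.7%

F_rel = (AUC_test/D_test) / (AUC_ref/D_ref)
      = (1366/100) / (1914/50)
      = 13.66 / 38.28 = 0.3568 = 35.68%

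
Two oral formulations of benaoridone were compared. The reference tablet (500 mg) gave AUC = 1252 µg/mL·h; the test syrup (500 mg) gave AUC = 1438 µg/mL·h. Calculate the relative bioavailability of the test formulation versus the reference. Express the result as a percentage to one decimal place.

F_rel = 114.9%

F_rel = (AUC_test/D_test) / (AUC_ref/D_ref)
      = (1438/500) / (1252/500)
      = 2.876 / 2.504 = 1.1486 = 114.86%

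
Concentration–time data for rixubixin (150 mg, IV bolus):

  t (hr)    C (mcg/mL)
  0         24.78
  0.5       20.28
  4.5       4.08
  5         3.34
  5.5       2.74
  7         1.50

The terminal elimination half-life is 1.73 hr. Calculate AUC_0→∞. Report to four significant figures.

AUC = 70.28 mcg/mL·hr

Trapezoidal AUC_0→7:
  [0→0.5]: (24.78+20.28)/2 × 0.5 = 11.265
  [0.5→4.5]: (20.28+4.08)/2 × 4 = 48.72
  [4.5→5]: (4.08+3.34)/2 × 0.5 = 1.855
  [5→5.5]: (3.34+2.74)/2 × 0.5 = 1.52
  [5.5→7]: (2.74+1.50)/2 × 1.5 = 3.18
  Sum = 66.54 mcg/mL·hr
k_e = ln2 / t½ = 0.693147 / 1.73 = 0.4007 hr^-1
Extrapolated tail: C_last / k_e = 1.50 / 0.4007 = 3.743
AUC_0→∞ = 66.54 + 3.743 = 70.283 mcg/mL·hr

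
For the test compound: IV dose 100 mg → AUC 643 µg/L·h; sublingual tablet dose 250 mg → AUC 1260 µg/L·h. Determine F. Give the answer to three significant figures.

F = (AUC_ev / D_ev) / (AUC_iv / D_iv)
  = (1260/250) / (643/100)
  = 5.04 / 6.43 = 0.7838

F = 0.784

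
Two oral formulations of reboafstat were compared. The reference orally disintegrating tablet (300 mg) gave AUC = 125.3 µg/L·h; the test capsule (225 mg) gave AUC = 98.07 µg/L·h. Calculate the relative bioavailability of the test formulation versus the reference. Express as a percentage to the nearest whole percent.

F_rel = (AUC_test/D_test) / (AUC_ref/D_ref)
      = (98.07/225) / (125.3/300)
      = 0.435867 / 0.417667 = 1.0436 = 104.36%

F_rel = 104%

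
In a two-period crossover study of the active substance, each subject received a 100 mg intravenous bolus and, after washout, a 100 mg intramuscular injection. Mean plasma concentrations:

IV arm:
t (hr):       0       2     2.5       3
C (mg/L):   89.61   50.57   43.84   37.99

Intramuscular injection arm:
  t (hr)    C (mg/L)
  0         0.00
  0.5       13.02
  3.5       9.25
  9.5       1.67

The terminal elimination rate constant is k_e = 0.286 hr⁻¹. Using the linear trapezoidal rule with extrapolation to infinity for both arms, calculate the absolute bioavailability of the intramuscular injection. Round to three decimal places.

F = 0.237

Trapezoidal AUC_0→3 (IV):
  [0→2]: (89.61+50.57)/2 × 2 = 140.18
  [2→2.5]: (50.57+43.84)/2 × 0.5 = 23.6025
  [2.5→3]: (43.84+37.99)/2 × 0.5 = 20.4575
  Sum = 184.24 mg/L·hr
IV tail: 37.99/0.286 = 132.832; AUC_iv,0→∞ = 184.24 + 132.832 = 317.072 mg/L·hr
Trapezoidal AUC_0→9.5 (intramuscular injection):
  [0→0.5]: (0.00+13.02)/2 × 0.5 = 3.255
  [0.5→3.5]: (13.02+9.25)/2 × 3 = 33.405
  [3.5→9.5]: (9.25+1.67)/2 × 6 = 32.76
  Sum = 69.42 mg/L·hr
intramuscular injection tail: 1.67/0.286 = 5.839; AUC_ev,0→∞ = 69.42 + 5.839 = 75.259 mg/L·hr
F = (AUC_ev/D_ev)/(AUC_iv/D_iv) = (75.259/100)/(317.072/100) = 0.75259/3.17072 = 0.2374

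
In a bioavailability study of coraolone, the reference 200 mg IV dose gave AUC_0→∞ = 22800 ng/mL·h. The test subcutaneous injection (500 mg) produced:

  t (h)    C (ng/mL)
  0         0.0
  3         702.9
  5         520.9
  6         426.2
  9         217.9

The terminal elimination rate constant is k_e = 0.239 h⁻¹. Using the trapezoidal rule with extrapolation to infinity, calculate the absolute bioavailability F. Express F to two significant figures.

Trapezoidal AUC_0→9 (subcutaneous injection):
  [0→3]: (0.0+702.9)/2 × 3 = 1054.35
  [3→5]: (702.9+520.9)/2 × 2 = 1223.8
  [5→6]: (520.9+426.2)/2 × 1 = 473.55
  [6→9]: (426.2+217.9)/2 × 3 = 966.15
  Sum = 3717.85 ng/mL·h
Tail: C_last/k_e = 217.9/0.239 = 911.715
AUC_0→∞ (subcutaneous injection) = 3717.85 + 911.715 = 4629.565 ng/mL·h
F = (AUC_ev/D_ev)/(AUC_iv/D_iv) = (4629.565/500)/(22800/200) = 9.25913/114 = 0.0812

F = 0.081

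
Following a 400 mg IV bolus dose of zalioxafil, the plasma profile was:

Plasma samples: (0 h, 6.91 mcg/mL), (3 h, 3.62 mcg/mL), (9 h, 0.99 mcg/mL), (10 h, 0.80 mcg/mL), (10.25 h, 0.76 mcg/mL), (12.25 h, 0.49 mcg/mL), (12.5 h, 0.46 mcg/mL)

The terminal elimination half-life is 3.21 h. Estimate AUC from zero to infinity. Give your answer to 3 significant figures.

AUC = 34.2 mcg/mL·h

Trapezoidal AUC_0→12.5:
  [0→3]: (6.91+3.62)/2 × 3 = 15.795
  [3→9]: (3.62+0.99)/2 × 6 = 13.83
  [9→10]: (0.99+0.80)/2 × 1 = 0.895
  [10→10.25]: (0.80+0.76)/2 × 0.25 = 0.195
  [10.25→12.25]: (0.76+0.49)/2 × 2 = 1.25
  [12.25→12.5]: (0.49+0.46)/2 × 0.25 = 0.11875
  Sum = 32.08375 mcg/mL·h
k_e = ln2 / t½ = 0.693147 / 3.21 = 0.2159 h^-1
Extrapolated tail: C_last / k_e = 0.46 / 0.2159 = 2.131
AUC_0→∞ = 32.08375 + 2.131 = 34.21475 mcg/mL·h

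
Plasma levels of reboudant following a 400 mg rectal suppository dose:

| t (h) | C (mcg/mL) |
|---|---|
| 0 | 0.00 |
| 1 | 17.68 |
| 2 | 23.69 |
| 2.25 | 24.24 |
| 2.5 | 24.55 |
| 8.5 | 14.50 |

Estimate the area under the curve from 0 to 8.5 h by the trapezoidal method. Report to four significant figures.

Trapezoidal AUC_0→8.5:
  [0→1]: (0.00+17.68)/2 × 1 = 8.84
  [1→2]: (17.68+23.69)/2 × 1 = 20.685
  [2→2.25]: (23.69+24.24)/2 × 0.25 = 5.99125
  [2.25→2.5]: (24.24+24.55)/2 × 0.25 = 6.09875
  [2.5→8.5]: (24.55+14.50)/2 × 6 = 117.15
  Sum = 158.765 mcg/mL·h

AUC = 158.8 mcg/mL·h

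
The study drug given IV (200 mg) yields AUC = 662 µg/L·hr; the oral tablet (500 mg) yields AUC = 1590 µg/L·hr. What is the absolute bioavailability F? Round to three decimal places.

F = 0.961

F = (AUC_ev / D_ev) / (AUC_iv / D_iv)
  = (1590/500) / (662/200)
  = 3.18 / 3.31 = 0.9607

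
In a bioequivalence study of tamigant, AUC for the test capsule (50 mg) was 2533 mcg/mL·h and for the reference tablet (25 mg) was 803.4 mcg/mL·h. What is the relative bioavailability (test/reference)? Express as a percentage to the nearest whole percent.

F_rel = (AUC_test/D_test) / (AUC_ref/D_ref)
      = (2533/50) / (803.4/25)
      = 50.66 / 32.136 = 1.5764 = 157.64%

F_rel = 158%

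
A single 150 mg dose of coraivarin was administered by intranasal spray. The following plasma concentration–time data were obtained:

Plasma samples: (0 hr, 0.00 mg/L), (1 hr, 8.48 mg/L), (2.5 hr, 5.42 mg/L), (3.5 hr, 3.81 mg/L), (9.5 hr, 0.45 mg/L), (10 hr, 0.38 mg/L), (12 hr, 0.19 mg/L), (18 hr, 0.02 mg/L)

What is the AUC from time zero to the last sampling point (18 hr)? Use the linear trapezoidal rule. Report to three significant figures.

Trapezoidal AUC_0→18:
  [0→1]: (0.00+8.48)/2 × 1 = 4.24
  [1→2.5]: (8.48+5.42)/2 × 1.5 = 10.425
  [2.5→3.5]: (5.42+3.81)/2 × 1 = 4.615
  [3.5→9.5]: (3.81+0.45)/2 × 6 = 12.78
  [9.5→10]: (0.45+0.38)/2 × 0.5 = 0.2075
  [10→12]: (0.38+0.19)/2 × 2 = 0.57
  [12→18]: (0.19+0.02)/2 × 6 = 0.63
  Sum = 33.4675 mg/L·hr

AUC = 33.5 mg/L·hr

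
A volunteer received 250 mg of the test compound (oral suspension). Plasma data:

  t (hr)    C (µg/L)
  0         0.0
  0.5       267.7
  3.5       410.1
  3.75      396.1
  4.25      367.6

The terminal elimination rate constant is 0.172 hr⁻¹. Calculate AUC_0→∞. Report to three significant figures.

Trapezoidal AUC_0→4.25:
  [0→0.5]: (0.0+267.7)/2 × 0.5 = 66.925
  [0.5→3.5]: (267.7+410.1)/2 × 3 = 1016.7
  [3.5→3.75]: (410.1+396.1)/2 × 0.25 = 100.775
  [3.75→4.25]: (396.1+367.6)/2 × 0.5 = 190.925
  Sum = 1375.325 µg/L·hr
Extrapolated tail: C_last / k_e = 367.6 / 0.172 = 2137.209
AUC_0→∞ = 1375.325 + 2137.209 = 3512.534 µg/L·hr

AUC = 3510 µg/L·hr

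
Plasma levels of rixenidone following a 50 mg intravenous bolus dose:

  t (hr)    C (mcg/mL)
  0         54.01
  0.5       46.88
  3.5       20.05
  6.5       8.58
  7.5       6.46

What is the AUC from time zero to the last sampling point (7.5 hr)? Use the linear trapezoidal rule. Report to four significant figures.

Trapezoidal AUC_0→7.5:
  [0→0.5]: (54.01+46.88)/2 × 0.5 = 25.2225
  [0.5→3.5]: (46.88+20.05)/2 × 3 = 100.395
  [3.5→6.5]: (20.05+8.58)/2 × 3 = 42.945
  [6.5→7.5]: (8.58+6.46)/2 × 1 = 7.52
  Sum = 176.0825 mcg/mL·hr

AUC = 176.1 mcg/mL·hr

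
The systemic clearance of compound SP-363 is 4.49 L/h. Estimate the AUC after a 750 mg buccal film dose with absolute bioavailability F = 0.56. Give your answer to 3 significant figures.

AUC_0→∞ = F × Dose / CL
        = 0.56 × 750 / 4.49 = 93.5412 mg/L·h

AUC = 93.5 mg/L·h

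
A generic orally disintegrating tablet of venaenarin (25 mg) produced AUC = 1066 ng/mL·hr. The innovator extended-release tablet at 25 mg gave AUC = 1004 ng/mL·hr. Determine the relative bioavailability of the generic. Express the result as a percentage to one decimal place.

F_rel = 106.2%

F_rel = (AUC_test/D_test) / (AUC_ref/D_ref)
      = (1066/25) / (1004/25)
      = 42.64 / 40.16 = 1.0618 = 106.18%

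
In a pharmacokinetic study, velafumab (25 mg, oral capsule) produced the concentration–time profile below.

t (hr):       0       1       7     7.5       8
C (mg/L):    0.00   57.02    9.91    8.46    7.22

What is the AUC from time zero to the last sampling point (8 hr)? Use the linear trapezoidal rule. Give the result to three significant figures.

AUC = 238 mg/L·hr

Trapezoidal AUC_0→8:
  [0→1]: (0.00+57.02)/2 × 1 = 28.51
  [1→7]: (57.02+9.91)/2 × 6 = 200.79
  [7→7.5]: (9.91+8.46)/2 × 0.5 = 4.5925
  [7.5→8]: (8.46+7.22)/2 × 0.5 = 3.92
  Sum = 237.8125 mg/L·hr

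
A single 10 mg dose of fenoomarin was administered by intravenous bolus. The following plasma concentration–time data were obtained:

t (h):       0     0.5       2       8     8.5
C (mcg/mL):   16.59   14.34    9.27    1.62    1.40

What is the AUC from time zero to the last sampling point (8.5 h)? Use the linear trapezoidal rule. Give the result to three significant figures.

AUC = 58.9 mcg/mL·h

Trapezoidal AUC_0→8.5:
  [0→0.5]: (16.59+14.34)/2 × 0.5 = 7.7325
  [0.5→2]: (14.34+9.27)/2 × 1.5 = 17.7075
  [2→8]: (9.27+1.62)/2 × 6 = 32.67
  [8→8.5]: (1.62+1.40)/2 × 0.5 = 0.755
  Sum = 58.865 mcg/mL·h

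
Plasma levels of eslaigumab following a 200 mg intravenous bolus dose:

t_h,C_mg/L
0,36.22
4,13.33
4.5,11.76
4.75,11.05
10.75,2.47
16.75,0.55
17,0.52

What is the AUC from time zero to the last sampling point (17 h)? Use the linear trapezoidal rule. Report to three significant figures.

Trapezoidal AUC_0→17:
  [0→4]: (36.22+13.33)/2 × 4 = 99.1
  [4→4.5]: (13.33+11.76)/2 × 0.5 = 6.2725
  [4.5→4.75]: (11.76+11.05)/2 × 0.25 = 2.85125
  [4.75→10.75]: (11.05+2.47)/2 × 6 = 40.56
  [10.75→16.75]: (2.47+0.55)/2 × 6 = 9.06
  [16.75→17]: (0.55+0.52)/2 × 0.25 = 0.13375
  Sum = 157.9775 mg/L·h

AUC = 158 mg/L·h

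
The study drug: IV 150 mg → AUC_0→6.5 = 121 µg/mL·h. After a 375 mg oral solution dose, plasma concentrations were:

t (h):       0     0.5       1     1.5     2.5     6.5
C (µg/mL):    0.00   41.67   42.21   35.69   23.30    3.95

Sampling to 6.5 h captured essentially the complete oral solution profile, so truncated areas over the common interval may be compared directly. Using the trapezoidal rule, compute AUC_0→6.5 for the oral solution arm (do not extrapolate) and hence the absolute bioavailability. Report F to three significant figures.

F = 0.446

Trapezoidal AUC_0→6.5 (oral solution):
  [0→0.5]: (0.00+41.67)/2 × 0.5 = 10.4175
  [0.5→1]: (41.67+42.21)/2 × 0.5 = 20.97
  [1→1.5]: (42.21+35.69)/2 × 0.5 = 19.475
  [1.5→2.5]: (35.69+23.30)/2 × 1 = 29.495
  [2.5→6.5]: (23.30+3.95)/2 × 4 = 54.5
  Sum = 134.8575 µg/mL·h
F = (AUC_ev/D_ev)/(AUC_iv/D_iv) = (134.8575/375)/(121/150) = 0.35962/0.806667 = 0.4458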